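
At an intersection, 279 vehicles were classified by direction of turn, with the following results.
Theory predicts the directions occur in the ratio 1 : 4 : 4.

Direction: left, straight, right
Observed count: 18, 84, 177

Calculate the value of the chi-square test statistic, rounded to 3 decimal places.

Ratio total = 9. Expected counts: 279×1/9 = 31, 279×4/9 = 124, 279×4/9 = 124.
χ² = (18−31)²/31 + (84−124)²/124 + (177−124)²/124
   = 5.4516 + 12.9032 + 22.6532
Sum = 41.008

41.008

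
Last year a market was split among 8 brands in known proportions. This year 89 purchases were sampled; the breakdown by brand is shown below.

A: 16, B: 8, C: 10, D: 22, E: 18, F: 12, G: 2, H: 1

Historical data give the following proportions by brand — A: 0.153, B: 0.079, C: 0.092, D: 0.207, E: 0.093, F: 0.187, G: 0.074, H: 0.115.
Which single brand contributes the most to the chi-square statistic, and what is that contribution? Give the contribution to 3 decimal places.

Expected counts E_i = n·p_i: 89×0.153 = 13.617, 89×0.079 = 7.031, 89×0.092 = 8.188, 89×0.207 = 18.423, 89×0.093 = 8.277, 89×0.187 = 16.643, 89×0.074 = 6.586, 89×0.115 = 10.235.
χ² = (16−13.617)²/13.617 + (8−7.031)²/7.031 + (10−8.188)²/8.188 + (22−18.423)²/18.423 + (18−8.277)²/8.277 + (12−16.643)²/16.643 + (2−6.586)²/6.586 + (1−10.235)²/10.235
   = 0.4170 + 0.1335 + 0.4010 + 0.6945 + 11.4216 + 1.2953 + 3.1933 + 8.3327
The largest term is for E: 11.422.

E, 11.422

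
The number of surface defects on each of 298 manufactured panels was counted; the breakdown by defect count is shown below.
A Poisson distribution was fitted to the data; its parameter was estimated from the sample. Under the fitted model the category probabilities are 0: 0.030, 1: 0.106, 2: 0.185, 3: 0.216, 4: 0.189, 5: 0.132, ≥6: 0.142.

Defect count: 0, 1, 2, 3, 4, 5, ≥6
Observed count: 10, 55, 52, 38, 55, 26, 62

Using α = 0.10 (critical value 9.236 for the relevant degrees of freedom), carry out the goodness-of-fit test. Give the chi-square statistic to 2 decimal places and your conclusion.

Expected counts E_i = n·p_i: 298×0.030 = 8.94, 298×0.106 = 31.588, 298×0.185 = 55.13, 298×0.216 = 64.368, 298×0.189 = 56.322, 298×0.132 = 39.336, 298×0.142 = 42.316.
0: (10 − 8.94)²/8.94 = 1.1236/8.94 = 0.126
1: (55 − 31.588)²/31.588 = 548.121744/31.588 = 17.352
2: (52 − 55.13)²/55.13 = 9.7969/55.13 = 0.178
3: (38 − 64.368)²/64.368 = 695.271424/64.368 = 10.802
4: (55 − 56.322)²/56.322 = 1.747684/56.322 = 0.031
5: (26 − 39.336)²/39.336 = 177.848896/39.336 = 4.521
≥6: (62 − 42.316)²/42.316 = 387.459856/42.316 = 9.156
Sum = 42.17
df = 5. Since 42.17 > 9.236, we reject H₀.

42.17; reject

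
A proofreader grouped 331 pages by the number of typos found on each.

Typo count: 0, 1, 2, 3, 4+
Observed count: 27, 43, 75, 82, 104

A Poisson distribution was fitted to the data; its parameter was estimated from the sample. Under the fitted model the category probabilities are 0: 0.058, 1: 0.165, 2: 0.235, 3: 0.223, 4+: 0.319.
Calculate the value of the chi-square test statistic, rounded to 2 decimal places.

Expected counts E_i = n·p_i: 331×0.058 = 19.198, 331×0.165 = 54.615, 331×0.235 = 77.785, 331×0.223 = 73.813, 331×0.319 = 105.589.
χ² = (27−19.198)²/19.198 + (43−54.615)²/54.615 + (75−77.785)²/77.785 + (82−73.813)²/73.813 + (104−105.589)²/105.589
   = 3.171 + 2.470 + 0.100 + 0.908 + 0.024
Sum = 6.67

6.67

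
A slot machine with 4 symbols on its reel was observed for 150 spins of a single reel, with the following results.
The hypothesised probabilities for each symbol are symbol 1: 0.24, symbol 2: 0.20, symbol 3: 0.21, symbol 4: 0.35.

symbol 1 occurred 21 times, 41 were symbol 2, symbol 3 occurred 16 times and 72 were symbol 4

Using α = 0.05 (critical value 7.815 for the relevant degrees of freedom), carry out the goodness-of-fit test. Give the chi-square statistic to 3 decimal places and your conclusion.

Expected counts E_i = n·p_i: 150×0.24 = 36, 150×0.20 = 30, 150×0.21 = 31.5, 150×0.35 = 52.5.
χ² = (21−36)²/36 + (41−30)²/30 + (16−31.5)²/31.5 + (72−52.5)²/52.5
   = 6.2500 + 4.0333 + 7.6270 + 7.2429
Sum = 25.153
df = 3. Since 25.153 > 7.815, we reject H₀.

25.153; reject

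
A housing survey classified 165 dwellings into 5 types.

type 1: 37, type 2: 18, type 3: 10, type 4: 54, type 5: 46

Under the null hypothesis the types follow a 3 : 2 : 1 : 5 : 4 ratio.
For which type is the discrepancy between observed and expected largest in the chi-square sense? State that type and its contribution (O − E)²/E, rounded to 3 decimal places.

Ratio total = 15. Expected counts: 165×3/15 = 33, 165×2/15 = 22, 165×1/15 = 11, 165×5/15 = 55, 165×4/15 = 44.
type 1: (37 − 33)²/33 = 16/33 = 0.4848
type 2: (18 − 22)²/22 = 16/22 = 0.7273
type 3: (10 − 11)²/11 = 1/11 = 0.0909
type 4: (54 − 55)²/55 = 1/55 = 0.0182
type 5: (46 − 44)²/44 = 4/44 = 0.0909
The largest term is for type 2: 0.727.

type 2, 0.727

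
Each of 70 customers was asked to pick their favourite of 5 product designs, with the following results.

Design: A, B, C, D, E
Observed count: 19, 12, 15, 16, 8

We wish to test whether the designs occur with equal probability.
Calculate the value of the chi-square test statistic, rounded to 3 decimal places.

Under H₀ each category has probability 1/5, so each expected count is 70/5 = 14.
cat         O        E   (O−E)²/E
A          19       14     1.7857
B          12       14     0.2857
C          15       14     0.0714
D          16       14     0.2857
E           8       14     2.5714
Sum = 5.000

5.000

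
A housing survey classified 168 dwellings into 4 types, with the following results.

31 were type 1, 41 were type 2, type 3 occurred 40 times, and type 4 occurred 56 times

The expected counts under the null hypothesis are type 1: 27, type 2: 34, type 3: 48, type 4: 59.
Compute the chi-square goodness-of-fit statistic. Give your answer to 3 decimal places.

3.520

cat         O        E   (O−E)²/E
type 1     31       27     0.5926
type 2     41       34     1.4412
type 3     40       48     1.3333
type 4     56       59     0.1525
Sum = 3.520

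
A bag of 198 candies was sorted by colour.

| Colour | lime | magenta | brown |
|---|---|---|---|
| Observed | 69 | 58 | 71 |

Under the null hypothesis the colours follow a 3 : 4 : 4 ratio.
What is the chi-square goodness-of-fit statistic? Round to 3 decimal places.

6.903

Ratio total = 11. Expected counts: 198×3/11 = 54, 198×4/11 = 72, 198×4/11 = 72.
lime: (69 − 54)²/54 = 225/54 = 4.1667
magenta: (58 − 72)²/72 = 196/72 = 2.7222
brown: (71 − 72)²/72 = 1/72 = 0.0139
Sum = 6.903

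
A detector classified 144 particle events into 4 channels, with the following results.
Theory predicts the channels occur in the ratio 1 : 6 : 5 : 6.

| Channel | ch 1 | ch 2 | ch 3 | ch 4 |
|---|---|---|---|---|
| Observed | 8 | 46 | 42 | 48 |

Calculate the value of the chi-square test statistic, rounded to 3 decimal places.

0.183

Ratio total = 18. Expected counts: 144×1/18 = 8, 144×6/18 = 48, 144×5/18 = 40, 144×6/18 = 48.
χ² = (8−8)²/8 + (46−48)²/48 + (42−40)²/40 + (48−48)²/48
   = 0.0000 + 0.0833 + 0.1000 + 0.0000
Sum = 0.183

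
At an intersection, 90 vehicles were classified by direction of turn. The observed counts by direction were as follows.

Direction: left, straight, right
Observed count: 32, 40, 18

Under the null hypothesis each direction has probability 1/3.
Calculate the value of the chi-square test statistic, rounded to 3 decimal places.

8.267

Expected count for each of the 3 categories: 90/3 = 30.
cat           O        E   (O−E)²/E
left         32       30     0.1333
straight     40       30     3.3333
right        18       30     4.8000
Sum = 8.267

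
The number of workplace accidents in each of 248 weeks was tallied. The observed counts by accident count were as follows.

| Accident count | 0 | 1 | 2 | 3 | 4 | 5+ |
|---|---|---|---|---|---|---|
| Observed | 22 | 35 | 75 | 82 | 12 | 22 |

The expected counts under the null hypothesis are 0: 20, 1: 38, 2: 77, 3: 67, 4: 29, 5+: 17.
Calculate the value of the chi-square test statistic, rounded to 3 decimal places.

cat         O        E   (O−E)²/E
0          22       20     0.2000
1          35       38     0.2368
2          75       77     0.0519
3          82       67     3.3582
4          12       29     9.9655
5+         22       17     1.4706
Sum = 15.283

15.283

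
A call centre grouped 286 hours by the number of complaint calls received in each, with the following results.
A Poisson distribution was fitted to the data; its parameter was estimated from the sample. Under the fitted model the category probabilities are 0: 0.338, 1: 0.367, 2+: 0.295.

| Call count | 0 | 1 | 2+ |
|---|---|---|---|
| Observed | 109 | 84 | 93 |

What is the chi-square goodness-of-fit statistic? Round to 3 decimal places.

6.642

Expected counts E_i = n·p_i: 286×0.338 = 96.668, 286×0.367 = 104.962, 286×0.295 = 84.37.
χ² = (109−96.668)²/96.668 + (84−104.962)²/104.962 + (93−84.37)²/84.37
   = 1.5732 + 4.1863 + 0.8827
Sum = 6.642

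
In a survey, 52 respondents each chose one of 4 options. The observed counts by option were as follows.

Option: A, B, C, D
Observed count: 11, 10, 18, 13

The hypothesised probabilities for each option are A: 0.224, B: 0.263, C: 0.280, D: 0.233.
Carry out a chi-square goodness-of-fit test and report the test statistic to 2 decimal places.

1.90

Expected counts E_i = n·p_i: 52×0.224 = 11.648, 52×0.263 = 13.676, 52×0.280 = 14.56, 52×0.233 = 12.116.
χ² = (11−11.648)²/11.648 + (10−13.676)²/13.676 + (18−14.56)²/14.56 + (13−12.116)²/12.116
   = 0.036 + 0.988 + 0.813 + 0.064
Sum = 1.90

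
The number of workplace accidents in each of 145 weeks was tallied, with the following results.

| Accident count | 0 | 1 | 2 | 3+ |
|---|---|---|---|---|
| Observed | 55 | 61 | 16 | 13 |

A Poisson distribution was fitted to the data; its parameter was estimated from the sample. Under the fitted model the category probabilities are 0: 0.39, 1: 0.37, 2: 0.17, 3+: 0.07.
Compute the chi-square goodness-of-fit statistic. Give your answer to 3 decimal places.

Expected counts E_i = n·p_i: 145×0.39 = 56.55, 145×0.37 = 53.65, 145×0.17 = 24.65, 145×0.07 = 10.15.
0: (55 − 56.55)²/56.55 = 2.4025/56.55 = 0.0425
1: (61 − 53.65)²/53.65 = 54.0225/53.65 = 1.0069
2: (16 − 24.65)²/24.65 = 74.8225/24.65 = 3.0354
3+: (13 − 10.15)²/10.15 = 8.1225/10.15 = 0.8002
Sum = 4.885

4.885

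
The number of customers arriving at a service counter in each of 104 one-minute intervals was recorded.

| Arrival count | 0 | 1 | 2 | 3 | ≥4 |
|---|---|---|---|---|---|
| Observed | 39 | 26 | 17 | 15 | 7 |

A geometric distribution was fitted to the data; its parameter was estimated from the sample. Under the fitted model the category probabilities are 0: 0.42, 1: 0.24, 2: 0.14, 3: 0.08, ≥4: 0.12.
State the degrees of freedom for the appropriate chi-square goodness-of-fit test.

3

There are k = 5 categories and 1 parameter estimated from the data, so df = 5 − 1 − 1 = 3.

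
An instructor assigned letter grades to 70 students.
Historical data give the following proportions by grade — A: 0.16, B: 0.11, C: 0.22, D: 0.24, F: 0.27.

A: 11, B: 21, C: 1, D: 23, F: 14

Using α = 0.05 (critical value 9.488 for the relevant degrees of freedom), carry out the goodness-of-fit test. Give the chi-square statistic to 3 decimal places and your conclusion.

Expected counts E_i = n·p_i: 70×0.16 = 11.2, 70×0.11 = 7.7, 70×0.22 = 15.4, 70×0.24 = 16.8, 70×0.27 = 18.9.
cat         O        E   (O−E)²/E
A          11     11.2     0.0036
B          21      7.7    22.9727
C           1     15.4    13.4649
D          23     16.8     2.2881
F          14     18.9     1.2704
Sum = 40.000
df = 4. Since 40.000 > 9.488, we reject H₀.

40.000; reject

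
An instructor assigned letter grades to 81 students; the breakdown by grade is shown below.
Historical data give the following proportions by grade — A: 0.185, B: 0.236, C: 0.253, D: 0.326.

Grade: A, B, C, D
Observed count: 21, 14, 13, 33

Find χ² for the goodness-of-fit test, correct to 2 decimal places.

8.17

Expected counts E_i = n·p_i: 81×0.185 = 14.985, 81×0.236 = 19.116, 81×0.253 = 20.493, 81×0.326 = 26.406.
A: (21 − 14.985)²/14.985 = 36.180225/14.985 = 2.414
B: (14 − 19.116)²/19.116 = 26.173456/19.116 = 1.369
C: (13 − 20.493)²/20.493 = 56.145049/20.493 = 2.740
D: (33 − 26.406)²/26.406 = 43.480836/26.406 = 1.647
Sum = 8.17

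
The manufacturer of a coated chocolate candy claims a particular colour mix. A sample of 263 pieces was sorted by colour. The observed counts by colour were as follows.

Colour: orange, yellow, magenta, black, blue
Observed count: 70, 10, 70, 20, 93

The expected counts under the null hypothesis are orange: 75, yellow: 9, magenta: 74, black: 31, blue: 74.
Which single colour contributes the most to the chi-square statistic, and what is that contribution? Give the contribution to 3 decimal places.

χ² = (70−75)²/75 + (10−9)²/9 + (70−74)²/74 + (20−31)²/31 + (93−74)²/74
   = 0.3333 + 0.1111 + 0.2162 + 3.9032 + 4.8784
The largest term is for blue: 4.878.

blue, 4.878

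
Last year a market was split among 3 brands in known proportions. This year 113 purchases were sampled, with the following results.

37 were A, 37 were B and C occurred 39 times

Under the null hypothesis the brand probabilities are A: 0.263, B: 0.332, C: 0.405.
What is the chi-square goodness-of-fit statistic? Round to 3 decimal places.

Expected counts E_i = n·p_i: 113×0.263 = 29.719, 113×0.332 = 37.516, 113×0.405 = 45.765.
cat         O        E   (O−E)²/E
A          37   29.719     1.7838
B          37   37.516     0.0071
C          39   45.765     1.0000
Sum = 2.791

2.791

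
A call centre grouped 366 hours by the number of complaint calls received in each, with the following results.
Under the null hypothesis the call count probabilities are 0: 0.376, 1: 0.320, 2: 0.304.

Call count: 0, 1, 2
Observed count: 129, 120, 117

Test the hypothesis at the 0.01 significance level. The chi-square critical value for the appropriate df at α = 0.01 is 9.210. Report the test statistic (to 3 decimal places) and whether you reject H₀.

Expected counts E_i = n·p_i: 366×0.376 = 137.616, 366×0.320 = 117.12, 366×0.304 = 111.264.
0: (129 − 137.616)²/137.616 = 74.235456/137.616 = 0.5394
1: (120 − 117.12)²/117.12 = 8.2944/117.12 = 0.0708
2: (117 − 111.264)²/111.264 = 32.901696/111.264 = 0.2957
Sum = 0.906
df = 2. Since 0.906 < 9.210, we do not reject H₀.

0.906; do not reject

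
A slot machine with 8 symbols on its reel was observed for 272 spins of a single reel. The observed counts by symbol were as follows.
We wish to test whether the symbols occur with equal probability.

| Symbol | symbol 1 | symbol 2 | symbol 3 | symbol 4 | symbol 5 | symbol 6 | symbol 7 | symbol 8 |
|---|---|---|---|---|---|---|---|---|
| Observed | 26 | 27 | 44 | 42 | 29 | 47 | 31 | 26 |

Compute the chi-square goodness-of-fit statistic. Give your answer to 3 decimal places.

16.000

Expected count for each of the 8 categories: 272/8 = 34.
symbol 1: (26 − 34)²/34 = 64/34 = 1.8824
symbol 2: (27 − 34)²/34 = 49/34 = 1.4412
symbol 3: (44 − 34)²/34 = 100/34 = 2.9412
symbol 4: (42 − 34)²/34 = 64/34 = 1.8824
symbol 5: (29 − 34)²/34 = 25/34 = 0.7353
symbol 6: (47 − 34)²/34 = 169/34 = 4.9706
symbol 7: (31 − 34)²/34 = 9/34 = 0.2647
symbol 8: (26 − 34)²/34 = 64/34 = 1.8824
Sum = 16.000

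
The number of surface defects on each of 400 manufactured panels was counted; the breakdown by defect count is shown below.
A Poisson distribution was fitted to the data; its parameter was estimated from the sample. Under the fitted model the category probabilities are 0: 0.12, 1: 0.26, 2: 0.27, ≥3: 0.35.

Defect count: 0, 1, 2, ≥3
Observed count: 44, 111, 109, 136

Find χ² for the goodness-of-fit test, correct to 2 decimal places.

0.93

Expected counts E_i = n·p_i: 400×0.12 = 48, 400×0.26 = 104, 400×0.27 = 108, 400×0.35 = 140.
0: (44 − 48)²/48 = 16/48 = 0.333
1: (111 − 104)²/104 = 49/104 = 0.471
2: (109 − 108)²/108 = 1/108 = 0.009
≥3: (136 − 140)²/140 = 16/140 = 0.114
Sum = 0.93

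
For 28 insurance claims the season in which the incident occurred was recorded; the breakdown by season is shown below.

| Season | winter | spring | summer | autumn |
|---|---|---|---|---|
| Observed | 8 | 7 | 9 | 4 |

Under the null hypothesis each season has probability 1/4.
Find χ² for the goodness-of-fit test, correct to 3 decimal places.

Expected count for each of the 4 categories: 28/4 = 7.
winter: (8 − 7)²/7 = 1/7 = 0.1429
spring: (7 − 7)²/7 = 0/7 = 0.0000
summer: (9 − 7)²/7 = 4/7 = 0.5714
autumn: (4 − 7)²/7 = 9/7 = 1.2857
Sum = 2.000

2.000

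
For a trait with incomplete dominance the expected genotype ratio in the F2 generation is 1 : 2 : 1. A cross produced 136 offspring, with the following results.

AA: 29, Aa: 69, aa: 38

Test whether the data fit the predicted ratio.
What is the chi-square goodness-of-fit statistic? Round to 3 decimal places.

1.221

Ratio total = 4. Expected counts: 136×1/4 = 34, 136×2/4 = 68, 136×1/4 = 34.
χ² = (29−34)²/34 + (69−68)²/68 + (38−34)²/34
   = 0.7353 + 0.0147 + 0.4706
Sum = 1.221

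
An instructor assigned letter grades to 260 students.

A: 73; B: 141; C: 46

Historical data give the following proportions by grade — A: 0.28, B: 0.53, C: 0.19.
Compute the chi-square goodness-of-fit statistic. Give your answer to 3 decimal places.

0.309

Expected counts E_i = n·p_i: 260×0.28 = 72.8, 260×0.53 = 137.8, 260×0.19 = 49.4.
χ² = (73−72.8)²/72.8 + (141−137.8)²/137.8 + (46−49.4)²/49.4
   = 0.0005 + 0.0743 + 0.2340
Sum = 0.309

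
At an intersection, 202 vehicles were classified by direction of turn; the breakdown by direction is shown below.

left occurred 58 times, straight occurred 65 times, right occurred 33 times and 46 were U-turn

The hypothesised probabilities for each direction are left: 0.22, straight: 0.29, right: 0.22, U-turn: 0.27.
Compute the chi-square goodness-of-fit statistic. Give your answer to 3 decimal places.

Expected counts E_i = n·p_i: 202×0.22 = 44.44, 202×0.29 = 58.58, 202×0.22 = 44.44, 202×0.27 = 54.54.
χ² = (58−44.44)²/44.44 + (65−58.58)²/58.58 + (33−44.44)²/44.44 + (46−54.54)²/54.54
   = 4.1376 + 0.7036 + 2.9450 + 1.3372
Sum = 9.123

9.123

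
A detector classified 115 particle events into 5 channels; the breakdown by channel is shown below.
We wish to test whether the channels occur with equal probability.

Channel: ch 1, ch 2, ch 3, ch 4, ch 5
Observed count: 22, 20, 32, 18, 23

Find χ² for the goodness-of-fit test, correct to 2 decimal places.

5.04

Under H₀ each category has probability 1/5, so each expected count is 115/5 = 23.
ch 1: (22 − 23)²/23 = 1/23 = 0.043
ch 2: (20 − 23)²/23 = 9/23 = 0.391
ch 3: (32 − 23)²/23 = 81/23 = 3.522
ch 4: (18 − 23)²/23 = 25/23 = 1.087
ch 5: (23 − 23)²/23 = 0/23 = 0.000
Sum = 5.04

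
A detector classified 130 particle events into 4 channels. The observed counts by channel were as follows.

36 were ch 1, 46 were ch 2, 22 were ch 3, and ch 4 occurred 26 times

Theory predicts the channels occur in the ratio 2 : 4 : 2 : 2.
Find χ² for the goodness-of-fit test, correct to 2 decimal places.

5.15

Ratio total = 10. Expected counts: 130×2/10 = 26, 130×4/10 = 52, 130×2/10 = 26, 130×2/10 = 26.
χ² = (36−26)²/26 + (46−52)²/52 + (22−26)²/26 + (26−26)²/26
   = 3.846 + 0.692 + 0.615 + 0.000
Sum = 5.15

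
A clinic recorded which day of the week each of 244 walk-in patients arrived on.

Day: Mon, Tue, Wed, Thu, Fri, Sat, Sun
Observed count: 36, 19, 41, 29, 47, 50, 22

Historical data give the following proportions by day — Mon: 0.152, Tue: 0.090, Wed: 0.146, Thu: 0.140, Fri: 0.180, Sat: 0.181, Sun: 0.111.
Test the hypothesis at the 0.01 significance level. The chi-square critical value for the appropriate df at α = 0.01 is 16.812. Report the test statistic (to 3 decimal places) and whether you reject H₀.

3.963; do not reject

Expected counts E_i = n·p_i: 244×0.152 = 37.088, 244×0.090 = 21.96, 244×0.146 = 35.624, 244×0.140 = 34.16, 244×0.180 = 43.92, 244×0.181 = 44.164, 244×0.111 = 27.084.
Mon: (36 − 37.088)²/37.088 = 1.183744/37.088 = 0.0319
Tue: (19 − 21.96)²/21.96 = 8.7616/21.96 = 0.3990
Wed: (41 − 35.624)²/35.624 = 28.901376/35.624 = 0.8113
Thu: (29 − 34.16)²/34.16 = 26.6256/34.16 = 0.7794
Fri: (47 − 43.92)²/43.92 = 9.4864/43.92 = 0.2160
Sat: (50 − 44.164)²/44.164 = 34.058896/44.164 = 0.7712
Sun: (22 − 27.084)²/27.084 = 25.847056/27.084 = 0.9543
Sum = 3.963
df = 6. Since 3.963 < 16.812, we do not reject H₀.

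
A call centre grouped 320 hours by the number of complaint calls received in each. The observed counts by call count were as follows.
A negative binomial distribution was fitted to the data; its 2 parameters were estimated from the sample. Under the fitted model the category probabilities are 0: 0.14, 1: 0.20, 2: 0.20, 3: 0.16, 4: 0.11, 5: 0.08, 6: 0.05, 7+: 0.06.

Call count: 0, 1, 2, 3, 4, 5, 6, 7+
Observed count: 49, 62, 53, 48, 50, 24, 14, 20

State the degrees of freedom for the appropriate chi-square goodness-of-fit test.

5

There are k = 8 categories and 2 parameters estimated from the data, so df = 8 − 1 − 2 = 5.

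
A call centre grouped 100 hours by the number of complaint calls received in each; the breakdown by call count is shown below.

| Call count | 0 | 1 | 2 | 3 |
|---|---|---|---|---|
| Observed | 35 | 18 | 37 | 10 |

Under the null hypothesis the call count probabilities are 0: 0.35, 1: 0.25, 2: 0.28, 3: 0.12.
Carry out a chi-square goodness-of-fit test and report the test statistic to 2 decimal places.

5.19

Expected counts E_i = n·p_i: 100×0.35 = 35, 100×0.25 = 25, 100×0.28 = 28, 100×0.12 = 12.
cat         O        E   (O−E)²/E
0          35       35      0.000
1          18       25      1.960
2          37       28      2.893
3          10       12      0.333
Sum = 5.19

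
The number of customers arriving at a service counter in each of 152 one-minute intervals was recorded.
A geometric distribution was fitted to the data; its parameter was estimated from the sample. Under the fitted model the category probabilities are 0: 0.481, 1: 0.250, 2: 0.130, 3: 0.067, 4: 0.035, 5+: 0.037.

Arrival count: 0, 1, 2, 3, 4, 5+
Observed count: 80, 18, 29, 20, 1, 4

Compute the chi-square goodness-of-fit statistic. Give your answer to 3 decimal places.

Expected counts E_i = n·p_i: 152×0.481 = 73.112, 152×0.250 = 38, 152×0.130 = 19.76, 152×0.067 = 10.184, 152×0.035 = 5.32, 152×0.037 = 5.624.
0: (80 − 73.112)²/73.112 = 47.444544/73.112 = 0.6489
1: (18 − 38)²/38 = 400/38 = 10.5263
2: (29 − 19.76)²/19.76 = 85.3776/19.76 = 4.3207
3: (20 − 10.184)²/10.184 = 96.353856/10.184 = 9.4613
4: (1 − 5.32)²/5.32 = 18.6624/5.32 = 3.5080
5+: (4 − 5.624)²/5.624 = 2.637376/5.624 = 0.4690
Sum = 28.934

28.934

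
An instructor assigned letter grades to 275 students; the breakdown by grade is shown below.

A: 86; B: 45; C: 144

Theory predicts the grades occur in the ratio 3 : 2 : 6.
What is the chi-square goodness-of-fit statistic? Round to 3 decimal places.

2.353

Ratio total = 11. Expected counts: 275×3/11 = 75, 275×2/11 = 50, 275×6/11 = 150.
cat         O        E   (O−E)²/E
A          86       75     1.6133
B          45       50     0.5000
C         144      150     0.2400
Sum = 2.353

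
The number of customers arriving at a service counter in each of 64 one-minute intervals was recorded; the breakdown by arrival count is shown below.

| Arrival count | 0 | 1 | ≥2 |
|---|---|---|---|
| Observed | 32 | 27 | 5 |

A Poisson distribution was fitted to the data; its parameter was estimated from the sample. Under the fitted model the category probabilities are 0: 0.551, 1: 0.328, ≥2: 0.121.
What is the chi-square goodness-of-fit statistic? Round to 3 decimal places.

Expected counts E_i = n·p_i: 64×0.551 = 35.264, 64×0.328 = 20.992, 64×0.121 = 7.744.
χ² = (32−35.264)²/35.264 + (27−20.992)²/20.992 + (5−7.744)²/7.744
   = 0.3021 + 1.7195 + 0.9723
Sum = 2.994

2.994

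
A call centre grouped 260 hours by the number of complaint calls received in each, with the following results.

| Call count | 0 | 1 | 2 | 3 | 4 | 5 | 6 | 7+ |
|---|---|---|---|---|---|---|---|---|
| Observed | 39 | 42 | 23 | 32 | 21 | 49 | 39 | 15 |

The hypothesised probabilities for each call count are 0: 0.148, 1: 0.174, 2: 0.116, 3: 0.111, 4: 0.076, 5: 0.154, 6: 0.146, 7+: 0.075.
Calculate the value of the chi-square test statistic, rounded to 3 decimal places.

Expected counts E_i = n·p_i: 260×0.148 = 38.48, 260×0.174 = 45.24, 260×0.116 = 30.16, 260×0.111 = 28.86, 260×0.076 = 19.76, 260×0.154 = 40.04, 260×0.146 = 37.96, 260×0.075 = 19.5.
χ² = (39−38.48)²/38.48 + (42−45.24)²/45.24 + (23−30.16)²/30.16 + (32−28.86)²/28.86 + (21−19.76)²/19.76 + (49−40.04)²/40.04 + (39−37.96)²/37.96 + (15−19.5)²/19.5
   = 0.0070 + 0.2320 + 1.6998 + 0.3416 + 0.0778 + 2.0050 + 0.0285 + 1.0385
Sum = 5.430

5.430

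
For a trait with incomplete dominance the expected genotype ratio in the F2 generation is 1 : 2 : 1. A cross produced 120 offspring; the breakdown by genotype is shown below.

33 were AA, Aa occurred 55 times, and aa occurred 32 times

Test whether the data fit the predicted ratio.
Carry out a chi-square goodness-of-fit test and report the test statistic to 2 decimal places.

0.85

Ratio total = 4. Expected counts: 120×1/4 = 30, 120×2/4 = 60, 120×1/4 = 30.
χ² = (33−30)²/30 + (55−60)²/60 + (32−30)²/30
   = 0.300 + 0.417 + 0.133
Sum = 0.85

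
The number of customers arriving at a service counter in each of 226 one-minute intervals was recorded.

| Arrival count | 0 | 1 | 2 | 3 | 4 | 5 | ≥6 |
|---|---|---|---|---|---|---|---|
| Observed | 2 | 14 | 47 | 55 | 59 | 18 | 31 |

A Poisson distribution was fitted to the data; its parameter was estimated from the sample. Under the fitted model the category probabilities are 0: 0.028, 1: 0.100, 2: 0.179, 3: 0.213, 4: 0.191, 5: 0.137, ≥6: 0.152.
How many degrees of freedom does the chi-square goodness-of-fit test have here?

5

There are k = 7 categories and 1 parameter estimated from the data, so df = 7 − 1 − 1 = 5.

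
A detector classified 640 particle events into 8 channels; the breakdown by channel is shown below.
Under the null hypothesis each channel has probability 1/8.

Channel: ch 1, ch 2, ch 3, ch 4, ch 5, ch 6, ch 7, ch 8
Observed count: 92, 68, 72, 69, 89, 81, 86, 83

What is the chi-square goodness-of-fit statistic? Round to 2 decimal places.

7.50

Under H₀ each category has probability 1/8, so each expected count is 640/8 = 80.
χ² = (92−80)²/80 + (68−80)²/80 + (72−80)²/80 + (69−80)²/80 + (89−80)²/80 + (81−80)²/80 + (86−80)²/80 + (83−80)²/80
   = 1.800 + 1.800 + 0.800 + 1.513 + 1.013 + 0.013 + 0.450 + 0.113
Sum = 7.50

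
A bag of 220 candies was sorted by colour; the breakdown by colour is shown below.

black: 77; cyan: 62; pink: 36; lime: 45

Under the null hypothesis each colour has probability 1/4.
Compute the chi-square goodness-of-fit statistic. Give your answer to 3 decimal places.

Under H₀ each category has probability 1/4, so each expected count is 220/4 = 55.
cat         O        E   (O−E)²/E
black      77       55     8.8000
cyan       62       55     0.8909
pink       36       55     6.5636
lime       45       55     1.8182
Sum = 18.073

18.073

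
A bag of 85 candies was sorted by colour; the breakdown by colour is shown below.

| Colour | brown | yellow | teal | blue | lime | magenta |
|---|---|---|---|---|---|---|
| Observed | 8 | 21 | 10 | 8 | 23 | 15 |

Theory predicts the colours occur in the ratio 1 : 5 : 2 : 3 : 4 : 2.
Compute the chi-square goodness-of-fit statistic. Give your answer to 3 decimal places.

Ratio total = 17. Expected counts: 85×1/17 = 5, 85×5/17 = 25, 85×2/17 = 10, 85×3/17 = 15, 85×4/17 = 20, 85×2/17 = 10.
χ² = (8−5)²/5 + (21−25)²/25 + (10−10)²/10 + (8−15)²/15 + (23−20)²/20 + (15−10)²/10
   = 1.8000 + 0.6400 + 0.0000 + 3.2667 + 0.4500 + 2.5000
Sum = 8.657

8.657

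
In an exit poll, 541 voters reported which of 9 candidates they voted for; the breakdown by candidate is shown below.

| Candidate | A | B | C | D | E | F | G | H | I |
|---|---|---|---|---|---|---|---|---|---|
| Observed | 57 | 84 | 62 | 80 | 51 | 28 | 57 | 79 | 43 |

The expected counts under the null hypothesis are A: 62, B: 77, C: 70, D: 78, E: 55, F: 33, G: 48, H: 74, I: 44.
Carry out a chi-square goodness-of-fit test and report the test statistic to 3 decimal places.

5.102

χ² = (57−62)²/62 + (84−77)²/77 + (62−70)²/70 + (80−78)²/78 + (51−55)²/55 + (28−33)²/33 + (57−48)²/48 + (79−74)²/74 + (43−44)²/44
   = 0.4032 + 0.6364 + 0.9143 + 0.0513 + 0.2909 + 0.7576 + 1.6875 + 0.3378 + 0.0227
Sum = 5.102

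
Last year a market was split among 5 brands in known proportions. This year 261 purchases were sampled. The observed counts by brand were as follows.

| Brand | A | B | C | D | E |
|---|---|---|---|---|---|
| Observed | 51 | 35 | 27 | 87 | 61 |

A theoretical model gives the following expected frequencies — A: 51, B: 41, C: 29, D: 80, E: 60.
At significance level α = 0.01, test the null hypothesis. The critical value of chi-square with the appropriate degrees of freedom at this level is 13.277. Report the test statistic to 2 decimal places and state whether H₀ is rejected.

1.65; do not reject

A: (51 − 51)²/51 = 0/51 = 0.000
B: (35 − 41)²/41 = 36/41 = 0.878
C: (27 − 29)²/29 = 4/29 = 0.138
D: (87 − 80)²/80 = 49/80 = 0.613
E: (61 − 60)²/60 = 1/60 = 0.017
Sum = 1.65
df = 4. Since 1.65 < 13.277, we do not reject H₀.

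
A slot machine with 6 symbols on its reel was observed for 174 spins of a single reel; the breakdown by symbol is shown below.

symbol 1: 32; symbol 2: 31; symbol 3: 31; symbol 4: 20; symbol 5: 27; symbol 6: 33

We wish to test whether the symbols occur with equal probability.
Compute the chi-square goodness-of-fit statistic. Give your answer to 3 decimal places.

4.069

Under H₀ each category has probability 1/6, so each expected count is 174/6 = 29.
symbol 1: (32 − 29)²/29 = 9/29 = 0.3103
symbol 2: (31 − 29)²/29 = 4/29 = 0.1379
symbol 3: (31 − 29)²/29 = 4/29 = 0.1379
symbol 4: (20 − 29)²/29 = 81/29 = 2.7931
symbol 5: (27 − 29)²/29 = 4/29 = 0.1379
symbol 6: (33 − 29)²/29 = 16/29 = 0.5517
Sum = 4.069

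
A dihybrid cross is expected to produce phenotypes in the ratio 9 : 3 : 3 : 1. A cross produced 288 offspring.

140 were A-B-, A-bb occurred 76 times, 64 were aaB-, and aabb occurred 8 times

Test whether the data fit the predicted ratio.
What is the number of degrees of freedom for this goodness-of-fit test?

There are k = 4 categories and no parameters were estimated from the data, so df = 4 − 1 = 3.

3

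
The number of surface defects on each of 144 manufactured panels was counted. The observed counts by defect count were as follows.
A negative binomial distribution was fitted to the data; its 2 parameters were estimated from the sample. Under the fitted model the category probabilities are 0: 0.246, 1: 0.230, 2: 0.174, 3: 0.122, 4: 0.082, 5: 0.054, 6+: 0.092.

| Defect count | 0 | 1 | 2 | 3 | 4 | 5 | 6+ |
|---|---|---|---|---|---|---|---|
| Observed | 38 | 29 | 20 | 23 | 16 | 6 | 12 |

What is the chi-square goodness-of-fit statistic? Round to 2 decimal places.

5.41

Expected counts E_i = n·p_i: 144×0.246 = 35.424, 144×0.230 = 33.12, 144×0.174 = 25.056, 144×0.122 = 17.568, 144×0.082 = 11.808, 144×0.054 = 7.776, 144×0.092 = 13.248.
χ² = (38−35.424)²/35.424 + (29−33.12)²/33.12 + (20−25.056)²/25.056 + (23−17.568)²/17.568 + (16−11.808)²/11.808 + (6−7.776)²/7.776 + (12−13.248)²/13.248
   = 0.187 + 0.513 + 1.020 + 1.680 + 1.488 + 0.406 + 0.118
Sum = 5.41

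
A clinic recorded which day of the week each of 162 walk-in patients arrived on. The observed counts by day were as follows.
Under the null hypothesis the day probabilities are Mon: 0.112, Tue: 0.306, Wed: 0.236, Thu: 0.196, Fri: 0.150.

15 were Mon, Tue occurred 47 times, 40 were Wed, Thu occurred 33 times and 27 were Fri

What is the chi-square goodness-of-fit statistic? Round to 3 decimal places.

Expected counts E_i = n·p_i: 162×0.112 = 18.144, 162×0.306 = 49.572, 162×0.236 = 38.232, 162×0.196 = 31.752, 162×0.150 = 24.3.
χ² = (15−18.144)²/18.144 + (47−49.572)²/49.572 + (40−38.232)²/38.232 + (33−31.752)²/31.752 + (27−24.3)²/24.3
   = 0.5448 + 0.1334 + 0.0818 + 0.0491 + 0.3000
Sum = 1.109

1.109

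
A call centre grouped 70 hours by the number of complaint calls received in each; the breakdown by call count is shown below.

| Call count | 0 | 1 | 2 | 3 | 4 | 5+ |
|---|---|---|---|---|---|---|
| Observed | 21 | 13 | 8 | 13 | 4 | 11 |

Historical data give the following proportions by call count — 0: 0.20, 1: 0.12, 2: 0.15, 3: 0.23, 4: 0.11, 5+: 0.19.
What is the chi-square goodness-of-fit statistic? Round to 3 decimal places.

Expected counts E_i = n·p_i: 70×0.20 = 14, 70×0.12 = 8.4, 70×0.15 = 10.5, 70×0.23 = 16.1, 70×0.11 = 7.7, 70×0.19 = 13.3.
cat         O        E   (O−E)²/E
0          21       14     3.5000
1          13      8.4     2.5190
2           8     10.5     0.5952
3          13     16.1     0.5969
4           4      7.7     1.7779
5+         11     13.3     0.3977
Sum = 9.387

9.387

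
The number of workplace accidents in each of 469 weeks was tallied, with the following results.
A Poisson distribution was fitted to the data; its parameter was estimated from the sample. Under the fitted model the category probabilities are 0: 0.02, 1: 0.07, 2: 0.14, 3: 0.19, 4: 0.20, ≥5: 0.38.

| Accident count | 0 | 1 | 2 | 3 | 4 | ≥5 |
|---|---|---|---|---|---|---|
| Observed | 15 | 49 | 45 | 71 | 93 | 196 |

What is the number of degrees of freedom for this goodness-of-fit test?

There are k = 6 categories and 1 parameter estimated from the data, so df = 6 − 1 − 1 = 4.

4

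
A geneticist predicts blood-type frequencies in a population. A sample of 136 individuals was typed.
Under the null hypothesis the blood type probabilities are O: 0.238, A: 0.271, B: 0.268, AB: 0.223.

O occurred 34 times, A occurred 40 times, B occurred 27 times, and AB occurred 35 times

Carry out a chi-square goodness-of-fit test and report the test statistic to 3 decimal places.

Expected counts E_i = n·p_i: 136×0.238 = 32.368, 136×0.271 = 36.856, 136×0.268 = 36.448, 136×0.223 = 30.328.
O: (34 − 32.368)²/32.368 = 2.663424/32.368 = 0.0823
A: (40 − 36.856)²/36.856 = 9.884736/36.856 = 0.2682
B: (27 − 36.448)²/36.448 = 89.264704/36.448 = 2.4491
AB: (35 − 30.328)²/30.328 = 21.827584/30.328 = 0.7197
Sum = 3.519

3.519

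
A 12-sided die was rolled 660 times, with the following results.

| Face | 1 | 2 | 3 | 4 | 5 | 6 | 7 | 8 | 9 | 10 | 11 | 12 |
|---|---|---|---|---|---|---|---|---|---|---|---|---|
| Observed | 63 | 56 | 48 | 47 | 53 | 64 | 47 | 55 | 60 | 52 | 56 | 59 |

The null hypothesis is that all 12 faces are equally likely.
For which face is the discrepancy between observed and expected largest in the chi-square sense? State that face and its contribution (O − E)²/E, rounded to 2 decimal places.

Expected count for each of the 12 categories: 660/12 = 55.
cat         O        E   (O−E)²/E
1          63       55      1.164
2          56       55      0.018
3          48       55      0.891
4          47       55      1.164
5          53       55      0.073
6          64       55      1.473
7          47       55      1.164
8          55       55      0.000
9          60       55      0.455
10         52       55      0.164
11         56       55      0.018
12         59       55      0.291
The largest term is for 6: 1.47.

6, 1.47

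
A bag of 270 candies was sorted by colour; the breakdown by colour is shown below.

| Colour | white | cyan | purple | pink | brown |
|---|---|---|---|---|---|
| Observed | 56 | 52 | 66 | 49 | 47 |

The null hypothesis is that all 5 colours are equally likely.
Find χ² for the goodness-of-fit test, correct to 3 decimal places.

Expected count for each of the 5 categories: 270/5 = 54.
white: (56 − 54)²/54 = 4/54 = 0.0741
cyan: (52 − 54)²/54 = 4/54 = 0.0741
purple: (66 − 54)²/54 = 144/54 = 2.6667
pink: (49 − 54)²/54 = 25/54 = 0.4630
brown: (47 − 54)²/54 = 49/54 = 0.9074
Sum = 4.185

4.185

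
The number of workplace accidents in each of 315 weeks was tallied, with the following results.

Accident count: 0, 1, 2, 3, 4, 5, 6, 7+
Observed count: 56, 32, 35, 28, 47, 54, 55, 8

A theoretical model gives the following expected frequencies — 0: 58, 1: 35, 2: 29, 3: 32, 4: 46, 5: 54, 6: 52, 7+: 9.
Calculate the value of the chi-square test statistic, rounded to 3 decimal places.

2.373

χ² = (56−58)²/58 + (32−35)²/35 + (35−29)²/29 + (28−32)²/32 + (47−46)²/46 + (54−54)²/54 + (55−52)²/52 + (8−9)²/9
   = 0.0690 + 0.2571 + 1.2414 + 0.5000 + 0.0217 + 0.0000 + 0.1731 + 0.1111
Sum = 2.373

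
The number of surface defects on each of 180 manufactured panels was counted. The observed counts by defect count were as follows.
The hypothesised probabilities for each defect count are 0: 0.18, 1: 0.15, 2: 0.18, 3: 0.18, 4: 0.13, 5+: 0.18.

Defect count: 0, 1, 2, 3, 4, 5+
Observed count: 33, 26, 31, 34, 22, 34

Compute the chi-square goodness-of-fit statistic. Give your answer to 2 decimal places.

Expected counts E_i = n·p_i: 180×0.18 = 32.4, 180×0.15 = 27, 180×0.18 = 32.4, 180×0.18 = 32.4, 180×0.13 = 23.4, 180×0.18 = 32.4.
cat         O        E   (O−E)²/E
0          33     32.4      0.011
1          26       27      0.037
2          31     32.4      0.060
3          34     32.4      0.079
4          22     23.4      0.084
5+         34     32.4      0.079
Sum = 0.35

0.35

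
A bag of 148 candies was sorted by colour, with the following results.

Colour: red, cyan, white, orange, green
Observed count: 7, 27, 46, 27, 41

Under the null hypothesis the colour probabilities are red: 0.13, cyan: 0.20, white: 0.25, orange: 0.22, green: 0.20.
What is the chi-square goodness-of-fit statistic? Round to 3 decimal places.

Expected counts E_i = n·p_i: 148×0.13 = 19.24, 148×0.20 = 29.6, 148×0.25 = 37, 148×0.22 = 32.56, 148×0.20 = 29.6.
χ² = (7−19.24)²/19.24 + (27−29.6)²/29.6 + (46−37)²/37 + (27−32.56)²/32.56 + (41−29.6)²/29.6
   = 7.7868 + 0.2284 + 2.1892 + 0.9494 + 4.3905
Sum = 15.544

15.544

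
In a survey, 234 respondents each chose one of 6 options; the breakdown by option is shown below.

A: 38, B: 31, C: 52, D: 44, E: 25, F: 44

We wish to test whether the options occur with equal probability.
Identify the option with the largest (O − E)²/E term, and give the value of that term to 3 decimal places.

E, 5.026

Under H₀ each category has probability 1/6, so each expected count is 234/6 = 39.
cat         O        E   (O−E)²/E
A          38       39     0.0256
B          31       39     1.6410
C          52       39     4.3333
D          44       39     0.6410
E          25       39     5.0256
F          44       39     0.6410
The largest term is for E: 5.026.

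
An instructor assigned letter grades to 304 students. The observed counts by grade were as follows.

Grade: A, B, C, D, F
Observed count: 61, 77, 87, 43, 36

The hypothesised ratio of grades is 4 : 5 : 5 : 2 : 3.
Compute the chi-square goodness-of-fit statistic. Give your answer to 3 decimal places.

7.647

Ratio total = 19. Expected counts: 304×4/19 = 64, 304×5/19 = 80, 304×5/19 = 80, 304×2/19 = 32, 304×3/19 = 48.
χ² = (61−64)²/64 + (77−80)²/80 + (87−80)²/80 + (43−32)²/32 + (36−48)²/48
   = 0.1406 + 0.1125 + 0.6125 + 3.7813 + 3.0000
Sum = 7.647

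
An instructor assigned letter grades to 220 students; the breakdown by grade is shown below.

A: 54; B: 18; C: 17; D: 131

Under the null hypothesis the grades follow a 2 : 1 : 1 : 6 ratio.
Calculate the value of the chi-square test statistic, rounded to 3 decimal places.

4.144

Ratio total = 10. Expected counts: 220×2/10 = 44, 220×1/10 = 22, 220×1/10 = 22, 220×6/10 = 132.
A: (54 − 44)²/44 = 100/44 = 2.2727
B: (18 − 22)²/22 = 16/22 = 0.7273
C: (17 − 22)²/22 = 25/22 = 1.1364
D: (131 − 132)²/132 = 1/132 = 0.0076
Sum = 4.144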